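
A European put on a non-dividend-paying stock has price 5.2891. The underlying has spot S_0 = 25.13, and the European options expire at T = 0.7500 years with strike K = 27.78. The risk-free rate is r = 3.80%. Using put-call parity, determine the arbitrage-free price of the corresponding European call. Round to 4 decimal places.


Answer: Call price = 3.4197

Derivation:
Put-call parity: C - P = S_0 * exp(-qT) - K * exp(-rT).
S_0 * exp(-qT) = 25.1300 * 1.00000000 = 25.13000000
K * exp(-rT) = 27.7800 * 0.97190229 = 26.99944573
C = P + S*exp(-qT) - K*exp(-rT)
C = 5.2891 + 25.13000000 - 26.99944573 = 3.4197


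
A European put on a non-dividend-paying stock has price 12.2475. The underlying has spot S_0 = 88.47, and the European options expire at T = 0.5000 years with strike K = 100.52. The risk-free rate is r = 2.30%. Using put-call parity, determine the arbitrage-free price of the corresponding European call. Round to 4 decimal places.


Answer: Call price = 1.3469

Derivation:
Put-call parity: C - P = S_0 * exp(-qT) - K * exp(-rT).
S_0 * exp(-qT) = 88.4700 * 1.00000000 = 88.47000000
K * exp(-rT) = 100.5200 * 0.98856587 = 99.37064148
C = P + S*exp(-qT) - K*exp(-rT)
C = 12.2475 + 88.47000000 - 99.37064148 = 1.3469


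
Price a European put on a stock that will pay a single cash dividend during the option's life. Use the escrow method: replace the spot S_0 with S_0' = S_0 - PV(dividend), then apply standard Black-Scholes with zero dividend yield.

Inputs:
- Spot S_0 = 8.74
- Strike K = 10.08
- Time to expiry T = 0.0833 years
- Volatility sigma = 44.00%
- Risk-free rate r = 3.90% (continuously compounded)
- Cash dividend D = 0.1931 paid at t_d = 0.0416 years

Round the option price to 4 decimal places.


PV(D) = D * exp(-r * t_d) = 0.1931 * 0.99837892 = 0.19278697
S_0' = S_0 - PV(D) = 8.7400 - 0.19278697 = 8.54721303
d1 = (ln(S_0'/K) + (r + sigma^2/2)*T) / (sigma*sqrt(T)) = -1.20981065
d2 = d1 - sigma*sqrt(T) = -1.33680230
exp(-rT) = 0.99675657
N(-d1) = 0.88682422; N(-d2) = 0.90935641
P = K * exp(-rT) * N(-d2) - S_0' * N(-d1) = 10.0800 * 0.99675657 * 0.90935641 - 8.54721303 * 0.88682422 = 1.5567

Answer: Price = 1.5567


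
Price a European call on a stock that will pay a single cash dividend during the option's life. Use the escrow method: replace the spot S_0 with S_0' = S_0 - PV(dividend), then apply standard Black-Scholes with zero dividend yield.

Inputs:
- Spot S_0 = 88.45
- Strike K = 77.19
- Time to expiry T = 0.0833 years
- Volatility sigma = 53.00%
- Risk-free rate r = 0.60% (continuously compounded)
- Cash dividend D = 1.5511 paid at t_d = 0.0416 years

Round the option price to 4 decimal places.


PV(D) = D * exp(-r * t_d) = 1.5511 * 0.99975043 = 1.55071289
S_0' = S_0 - PV(D) = 88.4500 - 1.55071289 = 86.89928711
d1 = (ln(S_0'/K) + (r + sigma^2/2)*T) / (sigma*sqrt(T)) = 0.85429545
d2 = d1 - sigma*sqrt(T) = 0.70132823
exp(-rT) = 0.99950032
N(d1) = 0.80352935; N(d2) = 0.75845090
C = S_0' * N(d1) - K * exp(-rT) * N(d2) = 86.89928711 * 0.80352935 - 77.1900 * 0.99950032 * 0.75845090 = 11.3106

Answer: Price = 11.3106


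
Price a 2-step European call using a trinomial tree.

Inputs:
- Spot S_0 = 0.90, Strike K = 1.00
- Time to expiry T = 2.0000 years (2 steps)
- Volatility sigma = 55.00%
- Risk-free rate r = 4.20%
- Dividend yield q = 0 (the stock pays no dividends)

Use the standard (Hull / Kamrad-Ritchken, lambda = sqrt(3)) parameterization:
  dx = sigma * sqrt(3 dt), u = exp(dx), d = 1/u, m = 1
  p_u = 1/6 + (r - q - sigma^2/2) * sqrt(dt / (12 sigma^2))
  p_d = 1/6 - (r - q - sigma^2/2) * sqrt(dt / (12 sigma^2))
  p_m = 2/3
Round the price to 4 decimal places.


dt = T/N = 1.000000; dx = sigma*sqrt(3*dt) = 0.952628
u = exp(dx) = 2.592514; d = 1/u = 0.385726
p_u = 0.109325, p_m = 0.666667, p_d = 0.224008
Discount per step: exp(-r*dt) = 0.958870
Stock lattice S(k, j) with j the centered position index:
  k=0: S(0,+0) = 0.9000
  k=1: S(1,-1) = 0.3472; S(1,+0) = 0.9000; S(1,+1) = 2.3333
  k=2: S(2,-2) = 0.1339; S(2,-1) = 0.3472; S(2,+0) = 0.9000; S(2,+1) = 2.3333; S(2,+2) = 6.0490
Terminal payoffs V(N, j) = max(S_T - K, 0):
  V(2,-2) = 0.000000; V(2,-1) = 0.000000; V(2,+0) = 0.000000; V(2,+1) = 1.333262; V(2,+2) = 5.049015
Backward induction: V(k, j) = exp(-r*dt) * [p_u * V(k+1, j+1) + p_m * V(k+1, j) + p_d * V(k+1, j-1)]
  V(1,-1) = exp(-r*dt) * [p_u*0.000000 + p_m*0.000000 + p_d*0.000000] = 0.000000
  V(1,+0) = exp(-r*dt) * [p_u*1.333262 + p_m*0.000000 + p_d*0.000000] = 0.139764
  V(1,+1) = exp(-r*dt) * [p_u*5.049015 + p_m*1.333262 + p_d*0.000000] = 1.381565
  V(0,+0) = exp(-r*dt) * [p_u*1.381565 + p_m*0.139764 + p_d*0.000000] = 0.234171

Answer: Price = V(0,0) = 0.2342


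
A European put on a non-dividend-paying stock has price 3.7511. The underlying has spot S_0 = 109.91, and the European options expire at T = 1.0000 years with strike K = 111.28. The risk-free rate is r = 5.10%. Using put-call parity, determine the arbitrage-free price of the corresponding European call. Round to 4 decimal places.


Put-call parity: C - P = S_0 * exp(-qT) - K * exp(-rT).
S_0 * exp(-qT) = 109.9100 * 1.00000000 = 109.91000000
K * exp(-rT) = 111.2800 * 0.95027867 = 105.74701046
C = P + S*exp(-qT) - K*exp(-rT)
C = 3.7511 + 109.91000000 - 105.74701046 = 7.9141

Answer: Call price = 7.9141


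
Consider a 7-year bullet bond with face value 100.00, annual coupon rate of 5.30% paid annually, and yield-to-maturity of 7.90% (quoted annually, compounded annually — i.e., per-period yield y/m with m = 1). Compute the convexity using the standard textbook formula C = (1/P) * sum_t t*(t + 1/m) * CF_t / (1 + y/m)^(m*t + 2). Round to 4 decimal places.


Coupon per period c = face * coupon_rate / m = 5.300000
Periods per year m = 1; per-period yield y/m = 0.079000
Number of cashflows N = 7
Cashflows (t years, CF_t, discount factor 1/(1+y/m)^(m*t), PV):
  t = 1.0000: CF_t = 5.300000, DF = 0.926784, PV = 4.911956
  t = 2.0000: CF_t = 5.300000, DF = 0.858929, PV = 4.552322
  t = 3.0000: CF_t = 5.300000, DF = 0.796041, PV = 4.219020
  t = 4.0000: CF_t = 5.300000, DF = 0.737758, PV = 3.910120
  t = 5.0000: CF_t = 5.300000, DF = 0.683743, PV = 3.623837
  t = 6.0000: CF_t = 5.300000, DF = 0.633682, PV = 3.358514
  t = 7.0000: CF_t = 105.300000, DF = 0.587286, PV = 61.841250
Price P = sum_t PV_t = 86.417018
Convexity numerator sum_t t*(t + 1/m) * CF_t / (1+y/m)^(m*t + 2):
  t = 1.0000: term = 8.438039
  t = 2.0000: term = 23.460720
  t = 3.0000: term = 43.486043
  t = 4.0000: term = 67.170286
  t = 5.0000: term = 93.378525
  t = 6.0000: term = 121.158420
  t = 7.0000: term = 2974.564538
Convexity = (1/P) * sum = 3331.656572 / 86.417018 = 38.553246

Answer: Convexity = 38.5532


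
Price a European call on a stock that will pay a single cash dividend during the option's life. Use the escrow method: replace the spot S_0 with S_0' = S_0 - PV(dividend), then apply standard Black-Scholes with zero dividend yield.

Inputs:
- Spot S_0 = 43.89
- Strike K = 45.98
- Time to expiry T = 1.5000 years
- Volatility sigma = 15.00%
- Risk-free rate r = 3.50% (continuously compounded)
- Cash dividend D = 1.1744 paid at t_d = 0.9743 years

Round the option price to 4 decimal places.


PV(D) = D * exp(-r * t_d) = 1.1744 * 0.96647437 = 1.13502750
S_0' = S_0 - PV(D) = 43.8900 - 1.13502750 = 42.75497250
d1 = (ln(S_0'/K) + (r + sigma^2/2)*T) / (sigma*sqrt(T)) = -0.01821340
d2 = d1 - sigma*sqrt(T) = -0.20192513
exp(-rT) = 0.94885432
N(d1) = 0.49273431; N(d2) = 0.41998763
C = S_0' * N(d1) - K * exp(-rT) * N(d2) = 42.75497250 * 0.49273431 - 45.9800 * 0.94885432 * 0.41998763 = 2.7435

Answer: Price = 2.7435


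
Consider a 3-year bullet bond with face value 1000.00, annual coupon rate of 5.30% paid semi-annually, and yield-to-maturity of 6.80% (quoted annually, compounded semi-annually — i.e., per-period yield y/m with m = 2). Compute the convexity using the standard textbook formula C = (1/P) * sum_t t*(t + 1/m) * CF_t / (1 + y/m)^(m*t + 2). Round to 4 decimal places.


Coupon per period c = face * coupon_rate / m = 26.500000
Periods per year m = 2; per-period yield y/m = 0.034000
Number of cashflows N = 6
Cashflows (t years, CF_t, discount factor 1/(1+y/m)^(m*t), PV):
  t = 0.5000: CF_t = 26.500000, DF = 0.967118, PV = 25.628627
  t = 1.0000: CF_t = 26.500000, DF = 0.935317, PV = 24.785906
  t = 1.5000: CF_t = 26.500000, DF = 0.904562, PV = 23.970895
  t = 2.0000: CF_t = 26.500000, DF = 0.874818, PV = 23.182684
  t = 2.5000: CF_t = 26.500000, DF = 0.846052, PV = 22.420391
  t = 3.0000: CF_t = 1026.500000, DF = 0.818233, PV = 839.915742
Price P = sum_t PV_t = 959.904245
Convexity numerator sum_t t*(t + 1/m) * CF_t / (1+y/m)^(m*t + 2):
  t = 0.5000: term = 11.985448
  t = 1.0000: term = 34.774026
  t = 1.5000: term = 67.261173
  t = 2.0000: term = 108.415817
  t = 2.5000: term = 157.276330
  t = 3.0000: term = 8248.670253
Convexity = (1/P) * sum = 8628.383047 / 959.904245 = 8.988796

Answer: Convexity = 8.9888


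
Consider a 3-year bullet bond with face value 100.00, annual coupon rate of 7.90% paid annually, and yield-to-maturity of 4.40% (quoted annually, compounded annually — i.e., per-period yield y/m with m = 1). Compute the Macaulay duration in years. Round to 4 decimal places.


Coupon per period c = face * coupon_rate / m = 7.900000
Periods per year m = 1; per-period yield y/m = 0.044000
Number of cashflows N = 3
Cashflows (t years, CF_t, discount factor 1/(1+y/m)^(m*t), PV):
  t = 1.0000: CF_t = 7.900000, DF = 0.957854, PV = 7.567050
  t = 2.0000: CF_t = 7.900000, DF = 0.917485, PV = 7.248132
  t = 3.0000: CF_t = 107.900000, DF = 0.878817, PV = 94.824366
Price P = sum_t PV_t = 109.639548
Macaulay numerator sum_t t * PV_t:
  t * PV_t at t = 1.0000: 7.567050
  t * PV_t at t = 2.0000: 14.496264
  t * PV_t at t = 3.0000: 284.473099
Macaulay duration D = (sum_t t * PV_t) / P = 306.536412 / 109.639548 = 2.795856

Answer: Macaulay duration = 2.7959 years


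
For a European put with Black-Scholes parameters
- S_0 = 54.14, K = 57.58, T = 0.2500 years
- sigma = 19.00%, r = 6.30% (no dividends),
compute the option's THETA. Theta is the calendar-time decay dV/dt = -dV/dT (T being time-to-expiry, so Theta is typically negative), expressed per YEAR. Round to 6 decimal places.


Answer: Theta = -1.226318

Derivation:
d1 = -0.4351526421; d2 = -0.5301526421
phi(d1) = 0.3629038179; exp(-qT) = 1.0000000000; exp(-rT) = 0.9843733826
Theta = -S*exp(-qT)*phi(d1)*sigma/(2*sqrt(T)) + r*K*exp(-rT)*N(-d2) - q*S*exp(-qT)*N(-d1)
N(-d1) = 0.6682741825; N(-d2) = 0.7019969485; sqrt(T) = 0.5000000000
Term 1 = -54.1400 * 1.0000000000 * 0.3629038179 * 0.1900 / (2 * 0.5000000000) = -3.7330464132
Term 2 = 0.0630 * 57.5800 * 0.9843733826 * 0.7019969485 = 2.5067284854
Term 3 = 0 (no dividend yield, q = 0)
Theta = -3.7330464132 + (2.5067284854) + (0.0000000000) = -1.226318


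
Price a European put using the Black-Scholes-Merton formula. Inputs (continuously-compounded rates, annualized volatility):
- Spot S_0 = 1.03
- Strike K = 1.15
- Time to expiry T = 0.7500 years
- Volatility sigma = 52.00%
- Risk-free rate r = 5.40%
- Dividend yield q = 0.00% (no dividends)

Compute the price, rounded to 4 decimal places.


Answer: Price = 0.2295

Derivation:
d1 = (ln(S/K) + (r - q + 0.5*sigma^2) * T) / (sigma * sqrt(T)) = 0.07038535
d2 = d1 - sigma * sqrt(T) = -0.37994786
exp(-rT) = 0.96030916; exp(-qT) = 1.00000000
P = K * exp(-rT) * N(-d2) - S_0 * exp(-qT) * N(-d1)
N(-d1) = 0.47194348; N(-d2) = 0.64800794
P = 1.1500 * 0.96030916 * 0.64800794 - 1.0300 * 1.00000000 * 0.47194348 = 0.2295


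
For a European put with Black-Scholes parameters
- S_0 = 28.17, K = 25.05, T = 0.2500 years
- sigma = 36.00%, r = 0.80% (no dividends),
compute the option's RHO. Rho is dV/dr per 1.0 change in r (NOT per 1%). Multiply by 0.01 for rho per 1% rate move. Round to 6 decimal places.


d1 = 0.7532430798; d2 = 0.5732430798
phi(d1) = 0.3004042829; exp(-qT) = 1.0000000000; exp(-rT) = 0.9980019987
N(-d2) = 0.2832400597
Rho = -K*T*exp(-rT)*N(-d2) = -25.0500 * 0.2500 * 0.9980019987 * 0.2832400597 = -1.770247

Answer: Rho = -1.770247


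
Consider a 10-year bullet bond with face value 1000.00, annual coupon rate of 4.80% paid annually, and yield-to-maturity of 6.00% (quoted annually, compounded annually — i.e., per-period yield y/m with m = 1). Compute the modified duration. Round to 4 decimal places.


Coupon per period c = face * coupon_rate / m = 48.000000
Periods per year m = 1; per-period yield y/m = 0.060000
Number of cashflows N = 10
Cashflows (t years, CF_t, discount factor 1/(1+y/m)^(m*t), PV):
  t = 1.0000: CF_t = 48.000000, DF = 0.943396, PV = 45.283019
  t = 2.0000: CF_t = 48.000000, DF = 0.889996, PV = 42.719829
  t = 3.0000: CF_t = 48.000000, DF = 0.839619, PV = 40.301726
  t = 4.0000: CF_t = 48.000000, DF = 0.792094, PV = 38.020496
  t = 5.0000: CF_t = 48.000000, DF = 0.747258, PV = 35.868392
  t = 6.0000: CF_t = 48.000000, DF = 0.704961, PV = 33.838106
  t = 7.0000: CF_t = 48.000000, DF = 0.665057, PV = 31.922741
  t = 8.0000: CF_t = 48.000000, DF = 0.627412, PV = 30.115794
  t = 9.0000: CF_t = 48.000000, DF = 0.591898, PV = 28.411126
  t = 10.0000: CF_t = 1048.000000, DF = 0.558395, PV = 585.197726
Price P = sum_t PV_t = 911.678955
First compute Macaulay numerator sum_t t * PV_t:
  t * PV_t at t = 1.0000: 45.283019
  t * PV_t at t = 2.0000: 85.439658
  t * PV_t at t = 3.0000: 120.905177
  t * PV_t at t = 4.0000: 152.081983
  t * PV_t at t = 5.0000: 179.341961
  t * PV_t at t = 6.0000: 203.028636
  t * PV_t at t = 7.0000: 223.459190
  t * PV_t at t = 8.0000: 240.926351
  t * PV_t at t = 9.0000: 255.700136
  t * PV_t at t = 10.0000: 5851.977262
Macaulay duration D = 7358.143373 / 911.678955 = 8.070981
Modified duration = D / (1 + y/m) = 8.070981 / (1 + 0.060000) = 7.614133

Answer: Modified duration = 7.6141


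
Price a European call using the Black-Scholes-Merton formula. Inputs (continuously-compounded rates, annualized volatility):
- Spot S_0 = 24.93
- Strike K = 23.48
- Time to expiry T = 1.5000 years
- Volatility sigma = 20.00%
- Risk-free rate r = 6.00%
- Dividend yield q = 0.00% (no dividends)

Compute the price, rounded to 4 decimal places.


Answer: Price = 4.4041

Derivation:
d1 = (ln(S/K) + (r - q + 0.5*sigma^2) * T) / (sigma * sqrt(T)) = 0.73453217
d2 = d1 - sigma * sqrt(T) = 0.48958320
exp(-rT) = 0.91393119; exp(-qT) = 1.00000000
C = S_0 * exp(-qT) * N(d1) - K * exp(-rT) * N(d2)
N(d1) = 0.76868777; N(d2) = 0.68778557
C = 24.9300 * 1.00000000 * 0.76868777 - 23.4800 * 0.91393119 * 0.68778557 = 4.4041


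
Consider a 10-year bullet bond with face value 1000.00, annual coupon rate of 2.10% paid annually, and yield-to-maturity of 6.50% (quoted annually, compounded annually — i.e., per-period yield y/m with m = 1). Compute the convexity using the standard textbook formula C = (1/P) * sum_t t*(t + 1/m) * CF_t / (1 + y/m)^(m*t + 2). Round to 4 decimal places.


Answer: Convexity = 82.9482

Derivation:
Coupon per period c = face * coupon_rate / m = 21.000000
Periods per year m = 1; per-period yield y/m = 0.065000
Number of cashflows N = 10
Cashflows (t years, CF_t, discount factor 1/(1+y/m)^(m*t), PV):
  t = 1.0000: CF_t = 21.000000, DF = 0.938967, PV = 19.718310
  t = 2.0000: CF_t = 21.000000, DF = 0.881659, PV = 18.514845
  t = 3.0000: CF_t = 21.000000, DF = 0.827849, PV = 17.384831
  t = 4.0000: CF_t = 21.000000, DF = 0.777323, PV = 16.323785
  t = 5.0000: CF_t = 21.000000, DF = 0.729881, PV = 15.327498
  t = 6.0000: CF_t = 21.000000, DF = 0.685334, PV = 14.392016
  t = 7.0000: CF_t = 21.000000, DF = 0.643506, PV = 13.513631
  t = 8.0000: CF_t = 21.000000, DF = 0.604231, PV = 12.688855
  t = 9.0000: CF_t = 21.000000, DF = 0.567353, PV = 11.914418
  t = 10.0000: CF_t = 1021.000000, DF = 0.532726, PV = 543.913282
Price P = sum_t PV_t = 683.691470
Convexity numerator sum_t t*(t + 1/m) * CF_t / (1+y/m)^(m*t + 2):
  t = 1.0000: term = 34.769662
  t = 2.0000: term = 97.942709
  t = 3.0000: term = 183.929971
  t = 4.0000: term = 287.840330
  t = 5.0000: term = 405.408915
  t = 6.0000: term = 532.931907
  t = 7.0000: term = 667.207396
  t = 8.0000: term = 805.481766
  t = 9.0000: term = 945.401133
  t = 10.0000: term = 52750.081377
Convexity = (1/P) * sum = 56710.995166 / 683.691470 = 82.948227


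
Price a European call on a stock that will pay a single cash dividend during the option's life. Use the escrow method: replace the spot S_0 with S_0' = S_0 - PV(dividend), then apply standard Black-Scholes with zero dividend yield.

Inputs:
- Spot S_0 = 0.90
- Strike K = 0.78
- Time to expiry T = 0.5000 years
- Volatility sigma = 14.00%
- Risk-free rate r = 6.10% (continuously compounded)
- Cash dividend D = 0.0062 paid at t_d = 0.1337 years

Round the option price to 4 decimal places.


PV(D) = D * exp(-r * t_d) = 0.0062 * 0.99187747 = 0.00614964
S_0' = S_0 - PV(D) = 0.9000 - 0.00614964 = 0.89385036
d1 = (ln(S_0'/K) + (r + sigma^2/2)*T) / (sigma*sqrt(T)) = 1.73387087
d2 = d1 - sigma*sqrt(T) = 1.63487592
exp(-rT) = 0.96996043
N(d1) = 0.95852950; N(d2) = 0.94896247
C = S_0' * N(d1) - K * exp(-rT) * N(d2) = 0.89385036 * 0.95852950 - 0.7800 * 0.96996043 * 0.94896247 = 0.1388

Answer: Price = 0.1388


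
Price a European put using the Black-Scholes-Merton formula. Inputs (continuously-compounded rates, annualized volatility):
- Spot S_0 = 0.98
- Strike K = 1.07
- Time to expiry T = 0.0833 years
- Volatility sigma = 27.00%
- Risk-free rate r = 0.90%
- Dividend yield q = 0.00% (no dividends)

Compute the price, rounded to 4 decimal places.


d1 = (ln(S/K) + (r - q + 0.5*sigma^2) * T) / (sigma * sqrt(T)) = -1.07890331
d2 = d1 - sigma * sqrt(T) = -1.15683001
exp(-rT) = 0.99925058; exp(-qT) = 1.00000000
P = K * exp(-rT) * N(-d2) - S_0 * exp(-qT) * N(-d1)
N(-d1) = 0.85968458; N(-d2) = 0.87632909
P = 1.0700 * 0.99925058 * 0.87632909 - 0.9800 * 1.00000000 * 0.85968458 = 0.0945

Answer: Price = 0.0945


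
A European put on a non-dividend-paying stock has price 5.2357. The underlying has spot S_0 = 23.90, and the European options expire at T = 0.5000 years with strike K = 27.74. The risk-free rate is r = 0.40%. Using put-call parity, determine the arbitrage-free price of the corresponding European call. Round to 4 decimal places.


Put-call parity: C - P = S_0 * exp(-qT) - K * exp(-rT).
S_0 * exp(-qT) = 23.9000 * 1.00000000 = 23.90000000
K * exp(-rT) = 27.7400 * 0.99800200 = 27.68457544
C = P + S*exp(-qT) - K*exp(-rT)
C = 5.2357 + 23.90000000 - 27.68457544 = 1.4511

Answer: Call price = 1.4511


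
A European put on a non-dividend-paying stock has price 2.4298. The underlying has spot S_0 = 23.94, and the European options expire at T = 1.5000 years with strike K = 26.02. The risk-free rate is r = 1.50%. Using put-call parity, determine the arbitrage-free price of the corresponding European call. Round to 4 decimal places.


Answer: Call price = 0.9287

Derivation:
Put-call parity: C - P = S_0 * exp(-qT) - K * exp(-rT).
S_0 * exp(-qT) = 23.9400 * 1.00000000 = 23.94000000
K * exp(-rT) = 26.0200 * 0.97775124 = 25.44108719
C = P + S*exp(-qT) - K*exp(-rT)
C = 2.4298 + 23.94000000 - 25.44108719 = 0.9287


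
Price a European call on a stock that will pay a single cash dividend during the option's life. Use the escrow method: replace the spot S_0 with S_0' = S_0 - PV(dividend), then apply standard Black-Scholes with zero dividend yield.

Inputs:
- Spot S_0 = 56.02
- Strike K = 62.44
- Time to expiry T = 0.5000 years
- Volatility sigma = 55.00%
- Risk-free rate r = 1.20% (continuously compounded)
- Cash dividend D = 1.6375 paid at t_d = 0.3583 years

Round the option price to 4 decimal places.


Answer: Price = 5.6442

Derivation:
PV(D) = D * exp(-r * t_d) = 1.6375 * 0.99570963 = 1.63047452
S_0' = S_0 - PV(D) = 56.0200 - 1.63047452 = 54.38952548
d1 = (ln(S_0'/K) + (r + sigma^2/2)*T) / (sigma*sqrt(T)) = -0.14504562
d2 = d1 - sigma*sqrt(T) = -0.53395435
exp(-rT) = 0.99401796
N(d1) = 0.44233743; N(d2) = 0.29668656
C = S_0' * N(d1) - K * exp(-rT) * N(d2) = 54.38952548 * 0.44233743 - 62.4400 * 0.99401796 * 0.29668656 = 5.6442


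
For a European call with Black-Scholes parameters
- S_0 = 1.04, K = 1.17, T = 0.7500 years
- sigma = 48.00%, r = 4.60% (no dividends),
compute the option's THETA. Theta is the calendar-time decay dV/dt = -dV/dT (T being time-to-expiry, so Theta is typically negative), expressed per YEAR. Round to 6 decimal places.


d1 = 0.0074982508; d2 = -0.4081939430
phi(d1) = 0.3989310655; exp(-qT) = 1.0000000000; exp(-rT) = 0.9660883397
Theta = -S*exp(-qT)*phi(d1)*sigma/(2*sqrt(T)) - r*K*exp(-rT)*N(d2) + q*S*exp(-qT)*N(d1)
N(d1) = 0.5029913413; N(d2) = 0.3415656473; sqrt(T) = 0.8660254038
Term 1 = -1.0400 * 1.0000000000 * 0.3989310655 * 0.4800 / (2 * 0.8660254038) = -0.1149772207
Term 2 = -0.0460 * 1.1700 * 0.9660883397 * 0.3415656473 = -0.0177596629
Term 3 = 0 (no dividend yield, q = 0)
Theta = -0.1149772207 + (-0.0177596629) + (0.0000000000) = -0.132737

Answer: Theta = -0.132737


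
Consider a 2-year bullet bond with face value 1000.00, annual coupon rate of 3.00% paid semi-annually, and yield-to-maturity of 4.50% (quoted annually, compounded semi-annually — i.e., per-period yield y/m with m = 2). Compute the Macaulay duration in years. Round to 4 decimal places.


Answer: Macaulay duration = 1.9554 years

Derivation:
Coupon per period c = face * coupon_rate / m = 15.000000
Periods per year m = 2; per-period yield y/m = 0.022500
Number of cashflows N = 4
Cashflows (t years, CF_t, discount factor 1/(1+y/m)^(m*t), PV):
  t = 0.5000: CF_t = 15.000000, DF = 0.977995, PV = 14.669927
  t = 1.0000: CF_t = 15.000000, DF = 0.956474, PV = 14.347117
  t = 1.5000: CF_t = 15.000000, DF = 0.935427, PV = 14.031410
  t = 2.0000: CF_t = 1015.000000, DF = 0.914843, PV = 928.565995
Price P = sum_t PV_t = 971.614448
Macaulay numerator sum_t t * PV_t:
  t * PV_t at t = 0.5000: 7.334963
  t * PV_t at t = 1.0000: 14.347117
  t * PV_t at t = 1.5000: 21.047115
  t * PV_t at t = 2.0000: 1857.131991
Macaulay duration D = (sum_t t * PV_t) / P = 1899.861185 / 971.614448 = 1.955365


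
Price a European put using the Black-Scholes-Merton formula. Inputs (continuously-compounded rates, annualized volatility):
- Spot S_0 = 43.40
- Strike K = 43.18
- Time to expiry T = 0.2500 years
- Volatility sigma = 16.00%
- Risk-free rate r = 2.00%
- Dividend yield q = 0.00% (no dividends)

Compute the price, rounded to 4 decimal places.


Answer: Price = 1.1711

Derivation:
d1 = (ln(S/K) + (r - q + 0.5*sigma^2) * T) / (sigma * sqrt(T)) = 0.16602520
d2 = d1 - sigma * sqrt(T) = 0.08602520
exp(-rT) = 0.99501248; exp(-qT) = 1.00000000
P = K * exp(-rT) * N(-d2) - S_0 * exp(-qT) * N(-d1)
N(-d1) = 0.43406856; N(-d2) = 0.46572319
P = 43.1800 * 0.99501248 * 0.46572319 - 43.4000 * 1.00000000 * 0.43406856 = 1.1711


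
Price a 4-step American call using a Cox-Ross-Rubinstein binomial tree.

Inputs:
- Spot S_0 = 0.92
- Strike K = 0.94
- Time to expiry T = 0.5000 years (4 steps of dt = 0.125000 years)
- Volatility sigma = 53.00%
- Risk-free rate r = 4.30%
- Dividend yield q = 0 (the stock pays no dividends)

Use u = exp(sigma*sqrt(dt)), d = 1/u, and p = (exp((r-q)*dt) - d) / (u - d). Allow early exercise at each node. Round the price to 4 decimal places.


Answer: Price = V(0,0) = 0.1320

Derivation:
dt = T/N = 0.125000
u = exp(sigma*sqrt(dt)) = 1.206089; d = 1/u = 0.829126
p = (exp((r-q)*dt) - d) / (u - d) = 0.467588
Discount per step: exp(-r*dt) = 0.994639
Stock lattice S(k, i) with i counting down-moves:
  k=0: S(0,0) = 0.9200
  k=1: S(1,0) = 1.1096; S(1,1) = 0.7628
  k=2: S(2,0) = 1.3383; S(2,1) = 0.9200; S(2,2) = 0.6325
  k=3: S(3,0) = 1.6141; S(3,1) = 1.1096; S(3,2) = 0.7628; S(3,3) = 0.5244
  k=4: S(4,0) = 1.9467; S(4,1) = 1.3383; S(4,2) = 0.9200; S(4,3) = 0.6325; S(4,4) = 0.4348
Terminal payoffs V(N, i) = max(S_T - K, 0):
  V(4,0) = 1.006731; V(4,1) = 0.398280; V(4,2) = 0.000000; V(4,3) = 0.000000; V(4,4) = 0.000000
Backward induction: V(k, i) = exp(-r*dt) * [p * V(k+1, i) + (1-p) * V(k+1, i+1)]; then take max(V_cont, immediate exercise) for American.
  V(3,0) = exp(-r*dt) * [p*1.006731 + (1-p)*0.398280] = 0.679124; exercise = 0.674085; V(3,0) = max -> 0.679124
  V(3,1) = exp(-r*dt) * [p*0.398280 + (1-p)*0.000000] = 0.185232; exercise = 0.169602; V(3,1) = max -> 0.185232
  V(3,2) = exp(-r*dt) * [p*0.000000 + (1-p)*0.000000] = 0.000000; exercise = 0.000000; V(3,2) = max -> 0.000000
  V(3,3) = exp(-r*dt) * [p*0.000000 + (1-p)*0.000000] = 0.000000; exercise = 0.000000; V(3,3) = max -> 0.000000
  V(2,0) = exp(-r*dt) * [p*0.679124 + (1-p)*0.185232] = 0.413939; exercise = 0.398280; V(2,0) = max -> 0.413939
  V(2,1) = exp(-r*dt) * [p*0.185232 + (1-p)*0.000000] = 0.086148; exercise = 0.000000; V(2,1) = max -> 0.086148
  V(2,2) = exp(-r*dt) * [p*0.000000 + (1-p)*0.000000] = 0.000000; exercise = 0.000000; V(2,2) = max -> 0.000000
  V(1,0) = exp(-r*dt) * [p*0.413939 + (1-p)*0.086148] = 0.238136; exercise = 0.169602; V(1,0) = max -> 0.238136
  V(1,1) = exp(-r*dt) * [p*0.086148 + (1-p)*0.000000] = 0.040066; exercise = 0.000000; V(1,1) = max -> 0.040066
  V(0,0) = exp(-r*dt) * [p*0.238136 + (1-p)*0.040066] = 0.131970; exercise = 0.000000; V(0,0) = max -> 0.131970


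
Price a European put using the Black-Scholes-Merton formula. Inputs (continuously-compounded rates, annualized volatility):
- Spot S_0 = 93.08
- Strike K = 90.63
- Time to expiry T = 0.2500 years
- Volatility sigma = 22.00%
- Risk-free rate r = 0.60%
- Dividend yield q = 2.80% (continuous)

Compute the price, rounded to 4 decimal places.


Answer: Price = 3.1174

Derivation:
d1 = (ln(S/K) + (r - q + 0.5*sigma^2) * T) / (sigma * sqrt(T)) = 0.24749140
d2 = d1 - sigma * sqrt(T) = 0.13749140
exp(-rT) = 0.99850112; exp(-qT) = 0.99302444
P = K * exp(-rT) * N(-d2) - S_0 * exp(-qT) * N(-d1)
N(-d1) = 0.40226397; N(-d2) = 0.44532119
P = 90.6300 * 0.99850112 * 0.44532119 - 93.0800 * 0.99302444 * 0.40226397 = 3.1174


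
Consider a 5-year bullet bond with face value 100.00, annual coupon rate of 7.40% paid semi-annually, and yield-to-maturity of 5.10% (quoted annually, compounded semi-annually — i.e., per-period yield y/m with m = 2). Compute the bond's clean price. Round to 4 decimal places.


Coupon per period c = face * coupon_rate / m = 3.700000
Periods per year m = 2; per-period yield y/m = 0.025500
Number of cashflows N = 10
Cashflows (t years, CF_t, discount factor 1/(1+y/m)^(m*t), PV):
  t = 0.5000: CF_t = 3.700000, DF = 0.975134, PV = 3.607996
  t = 1.0000: CF_t = 3.700000, DF = 0.950886, PV = 3.518280
  t = 1.5000: CF_t = 3.700000, DF = 0.927242, PV = 3.430795
  t = 2.0000: CF_t = 3.700000, DF = 0.904185, PV = 3.345485
  t = 2.5000: CF_t = 3.700000, DF = 0.881702, PV = 3.262296
  t = 3.0000: CF_t = 3.700000, DF = 0.859777, PV = 3.181176
  t = 3.5000: CF_t = 3.700000, DF = 0.838398, PV = 3.102073
  t = 4.0000: CF_t = 3.700000, DF = 0.817551, PV = 3.024938
  t = 4.5000: CF_t = 3.700000, DF = 0.797222, PV = 2.949720
  t = 5.0000: CF_t = 103.700000, DF = 0.777398, PV = 80.616160
Price P = sum_t PV_t = 110.038919

Answer: Price = 110.0389


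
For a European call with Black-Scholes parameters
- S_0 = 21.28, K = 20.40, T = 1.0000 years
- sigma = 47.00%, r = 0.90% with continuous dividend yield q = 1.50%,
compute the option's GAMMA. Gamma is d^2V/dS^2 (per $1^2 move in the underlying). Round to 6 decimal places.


d1 = 0.3120909864; d2 = -0.1579090136
phi(d1) = 0.3799791390; exp(-qT) = 0.9851119396; exp(-rT) = 0.9910403788
Gamma = exp(-qT) * phi(d1) / (S * sigma * sqrt(T)) = 0.9851119396 * 0.3799791390 / (21.2800 * 0.4700 * 1.0000000000) = 0.037426

Answer: Gamma = 0.037426


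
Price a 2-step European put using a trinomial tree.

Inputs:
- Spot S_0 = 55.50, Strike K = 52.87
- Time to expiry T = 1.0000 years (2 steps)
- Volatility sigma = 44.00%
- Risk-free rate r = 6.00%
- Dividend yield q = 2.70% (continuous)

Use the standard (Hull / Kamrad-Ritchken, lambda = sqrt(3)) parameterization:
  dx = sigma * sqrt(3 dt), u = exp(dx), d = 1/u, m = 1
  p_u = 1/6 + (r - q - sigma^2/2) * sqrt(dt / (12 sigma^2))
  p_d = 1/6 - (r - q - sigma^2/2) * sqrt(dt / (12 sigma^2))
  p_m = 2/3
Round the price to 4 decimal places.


Answer: Price = V(0,0) = 6.2828

Derivation:
dt = T/N = 0.500000; dx = sigma*sqrt(3*dt) = 0.538888
u = exp(dx) = 1.714099; d = 1/u = 0.583397
p_u = 0.137069, p_m = 0.666667, p_d = 0.196265
Discount per step: exp(-r*dt) = 0.970446
Stock lattice S(k, j) with j the centered position index:
  k=0: S(0,+0) = 55.5000
  k=1: S(1,-1) = 32.3785; S(1,+0) = 55.5000; S(1,+1) = 95.1325
  k=2: S(2,-2) = 18.8895; S(2,-1) = 32.3785; S(2,+0) = 55.5000; S(2,+1) = 95.1325; S(2,+2) = 163.0666
Terminal payoffs V(N, j) = max(K - S_T, 0):
  V(2,-2) = 33.980475; V(2,-1) = 20.491479; V(2,+0) = 0.000000; V(2,+1) = 0.000000; V(2,+2) = 0.000000
Backward induction: V(k, j) = exp(-r*dt) * [p_u * V(k+1, j+1) + p_m * V(k+1, j) + p_d * V(k+1, j-1)]
  V(1,-1) = exp(-r*dt) * [p_u*0.000000 + p_m*20.491479 + p_d*33.980475] = 19.729306
  V(1,+0) = exp(-r*dt) * [p_u*0.000000 + p_m*0.000000 + p_d*20.491479] = 3.902893
  V(1,+1) = exp(-r*dt) * [p_u*0.000000 + p_m*0.000000 + p_d*0.000000] = 0.000000
  V(0,+0) = exp(-r*dt) * [p_u*0.000000 + p_m*3.902893 + p_d*19.729306] = 6.282756


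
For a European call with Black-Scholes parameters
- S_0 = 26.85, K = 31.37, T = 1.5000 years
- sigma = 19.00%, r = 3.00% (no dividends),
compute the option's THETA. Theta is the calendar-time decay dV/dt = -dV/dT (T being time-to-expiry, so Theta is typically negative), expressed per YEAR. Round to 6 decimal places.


Answer: Theta = -1.028324

Derivation:
d1 = -0.3588768963; d2 = -0.5915784218
phi(d1) = 0.3740615786; exp(-qT) = 1.0000000000; exp(-rT) = 0.9559974818
Theta = -S*exp(-qT)*phi(d1)*sigma/(2*sqrt(T)) - r*K*exp(-rT)*N(d2) + q*S*exp(-qT)*N(d1)
N(d1) = 0.3598435920; N(d2) = 0.2770664634; sqrt(T) = 1.2247448714
Term 1 = -26.8500 * 1.0000000000 * 0.3740615786 * 0.1900 / (2 * 1.2247448714) = -0.7790500650
Term 2 = -0.0300 * 31.3700 * 0.9559974818 * 0.2770664634 = -0.2492737131
Term 3 = 0 (no dividend yield, q = 0)
Theta = -0.7790500650 + (-0.2492737131) + (0.0000000000) = -1.028324


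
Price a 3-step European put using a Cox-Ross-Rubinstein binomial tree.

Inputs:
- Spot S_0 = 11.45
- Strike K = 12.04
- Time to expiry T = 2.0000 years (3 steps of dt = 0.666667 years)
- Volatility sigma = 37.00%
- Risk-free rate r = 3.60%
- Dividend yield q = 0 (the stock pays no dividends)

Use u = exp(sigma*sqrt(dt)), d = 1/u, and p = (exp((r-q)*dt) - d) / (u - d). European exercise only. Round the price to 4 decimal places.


Answer: Price = V(0,0) = 2.3878

Derivation:
dt = T/N = 0.666667
u = exp(sigma*sqrt(dt)) = 1.352702; d = 1/u = 0.739261
p = (exp((r-q)*dt) - d) / (u - d) = 0.464640
Discount per step: exp(-r*dt) = 0.976286
Stock lattice S(k, i) with i counting down-moves:
  k=0: S(0,0) = 11.4500
  k=1: S(1,0) = 15.4884; S(1,1) = 8.4645
  k=2: S(2,0) = 20.9512; S(2,1) = 11.4500; S(2,2) = 6.2575
  k=3: S(3,0) = 28.3408; S(3,1) = 15.4884; S(3,2) = 8.4645; S(3,3) = 4.6259
Terminal payoffs V(N, i) = max(K - S_T, 0):
  V(3,0) = 0.000000; V(3,1) = 0.000000; V(3,2) = 3.575457; V(3,3) = 7.414065
Backward induction: V(k, i) = exp(-r*dt) * [p * V(k+1, i) + (1-p) * V(k+1, i+1)].
  V(2,0) = exp(-r*dt) * [p*0.000000 + (1-p)*0.000000] = 0.000000
  V(2,1) = exp(-r*dt) * [p*0.000000 + (1-p)*3.575457] = 1.868763
  V(2,2) = exp(-r*dt) * [p*3.575457 + (1-p)*7.414065] = 5.496970
  V(1,0) = exp(-r*dt) * [p*0.000000 + (1-p)*1.868763] = 0.976736
  V(1,1) = exp(-r*dt) * [p*1.868763 + (1-p)*5.496970] = 3.720781
  V(0,0) = exp(-r*dt) * [p*0.976736 + (1-p)*3.720781] = 2.387787


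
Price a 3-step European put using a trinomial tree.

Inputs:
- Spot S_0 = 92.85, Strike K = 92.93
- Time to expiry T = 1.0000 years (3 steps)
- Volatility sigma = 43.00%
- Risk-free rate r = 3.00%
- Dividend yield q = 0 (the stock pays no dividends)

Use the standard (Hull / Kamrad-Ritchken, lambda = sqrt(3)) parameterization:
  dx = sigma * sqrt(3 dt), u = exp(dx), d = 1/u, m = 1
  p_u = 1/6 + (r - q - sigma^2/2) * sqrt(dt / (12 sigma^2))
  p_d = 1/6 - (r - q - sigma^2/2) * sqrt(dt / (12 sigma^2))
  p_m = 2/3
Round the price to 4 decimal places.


dt = T/N = 0.333333; dx = sigma*sqrt(3*dt) = 0.430000
u = exp(dx) = 1.537258; d = 1/u = 0.650509
p_u = 0.142461, p_m = 0.666667, p_d = 0.190872
Discount per step: exp(-r*dt) = 0.990050
Stock lattice S(k, j) with j the centered position index:
  k=0: S(0,+0) = 92.8500
  k=1: S(1,-1) = 60.3998; S(1,+0) = 92.8500; S(1,+1) = 142.7344
  k=2: S(2,-2) = 39.2906; S(2,-1) = 60.3998; S(2,+0) = 92.8500; S(2,+1) = 142.7344; S(2,+2) = 219.4195
  k=3: S(3,-3) = 25.5589; S(3,-2) = 39.2906; S(3,-1) = 60.3998; S(3,+0) = 92.8500; S(3,+1) = 142.7344; S(3,+2) = 219.4195; S(3,+3) = 337.3042
Terminal payoffs V(N, j) = max(K - S_T, 0):
  V(3,-3) = 67.371108; V(3,-2) = 53.639401; V(3,-1) = 32.530231; V(3,+0) = 0.080000; V(3,+1) = 0.000000; V(3,+2) = 0.000000; V(3,+3) = 0.000000
Backward induction: V(k, j) = exp(-r*dt) * [p_u * V(k+1, j+1) + p_m * V(k+1, j) + p_d * V(k+1, j-1)]
  V(2,-2) = exp(-r*dt) * [p_u*32.530231 + p_m*53.639401 + p_d*67.371108] = 52.723284
  V(2,-1) = exp(-r*dt) * [p_u*0.080000 + p_m*32.530231 + p_d*53.639401] = 31.618709
  V(2,+0) = exp(-r*dt) * [p_u*0.000000 + p_m*0.080000 + p_d*32.530231] = 6.200134
  V(2,+1) = exp(-r*dt) * [p_u*0.000000 + p_m*0.000000 + p_d*0.080000] = 0.015118
  V(2,+2) = exp(-r*dt) * [p_u*0.000000 + p_m*0.000000 + p_d*0.000000] = 0.000000
  V(1,-1) = exp(-r*dt) * [p_u*6.200134 + p_m*31.618709 + p_d*52.723284] = 31.707159
  V(1,+0) = exp(-r*dt) * [p_u*0.015118 + p_m*6.200134 + p_d*31.618709] = 10.069505
  V(1,+1) = exp(-r*dt) * [p_u*0.000000 + p_m*0.015118 + p_d*6.200134] = 1.181636
  V(0,+0) = exp(-r*dt) * [p_u*1.181636 + p_m*10.069505 + p_d*31.707159] = 12.804664

Answer: Price = V(0,0) = 12.8047


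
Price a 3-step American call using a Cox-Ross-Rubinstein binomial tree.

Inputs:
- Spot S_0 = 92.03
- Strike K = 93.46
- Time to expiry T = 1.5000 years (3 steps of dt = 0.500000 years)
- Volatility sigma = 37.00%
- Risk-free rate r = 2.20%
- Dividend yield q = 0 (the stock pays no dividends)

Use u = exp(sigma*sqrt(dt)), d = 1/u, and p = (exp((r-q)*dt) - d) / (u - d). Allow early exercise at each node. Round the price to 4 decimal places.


dt = T/N = 0.500000
u = exp(sigma*sqrt(dt)) = 1.299045; d = 1/u = 0.769796
p = (exp((r-q)*dt) - d) / (u - d) = 0.455862
Discount per step: exp(-r*dt) = 0.989060
Stock lattice S(k, i) with i counting down-moves:
  k=0: S(0,0) = 92.0300
  k=1: S(1,0) = 119.5511; S(1,1) = 70.8443
  k=2: S(2,0) = 155.3023; S(2,1) = 92.0300; S(2,2) = 54.5357
  k=3: S(3,0) = 201.7447; S(3,1) = 119.5511; S(3,2) = 70.8443; S(3,3) = 41.9814
Terminal payoffs V(N, i) = max(S_T - K, 0):
  V(3,0) = 108.284720; V(3,1) = 26.091127; V(3,2) = 0.000000; V(3,3) = 0.000000
Backward induction: V(k, i) = exp(-r*dt) * [p * V(k+1, i) + (1-p) * V(k+1, i+1)]; then take max(V_cont, immediate exercise) for American.
  V(2,0) = exp(-r*dt) * [p*108.284720 + (1-p)*26.091127] = 62.864740; exercise = 61.842314; V(2,0) = max -> 62.864740
  V(2,1) = exp(-r*dt) * [p*26.091127 + (1-p)*0.000000] = 11.763839; exercise = 0.000000; V(2,1) = max -> 11.763839
  V(2,2) = exp(-r*dt) * [p*0.000000 + (1-p)*0.000000] = 0.000000; exercise = 0.000000; V(2,2) = max -> 0.000000
  V(1,0) = exp(-r*dt) * [p*62.864740 + (1-p)*11.763839] = 34.675269; exercise = 26.091127; V(1,0) = max -> 34.675269
  V(1,1) = exp(-r*dt) * [p*11.763839 + (1-p)*0.000000] = 5.304022; exercise = 0.000000; V(1,1) = max -> 5.304022
  V(0,0) = exp(-r*dt) * [p*34.675269 + (1-p)*5.304022] = 18.488760; exercise = 0.000000; V(0,0) = max -> 18.488760

Answer: Price = V(0,0) = 18.4888


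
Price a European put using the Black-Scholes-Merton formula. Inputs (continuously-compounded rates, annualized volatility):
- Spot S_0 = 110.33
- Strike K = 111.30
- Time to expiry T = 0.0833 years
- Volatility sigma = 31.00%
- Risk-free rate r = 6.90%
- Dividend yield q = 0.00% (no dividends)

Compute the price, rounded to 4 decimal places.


Answer: Price = 4.1110

Derivation:
d1 = (ln(S/K) + (r - q + 0.5*sigma^2) * T) / (sigma * sqrt(T)) = 0.01114190
d2 = d1 - sigma * sqrt(T) = -0.07832949
exp(-rT) = 0.99426879; exp(-qT) = 1.00000000
P = K * exp(-rT) * N(-d2) - S_0 * exp(-qT) * N(-d1)
N(-d1) = 0.49555512; N(-d2) = 0.53121702
P = 111.3000 * 0.99426879 * 0.53121702 - 110.3300 * 1.00000000 * 0.49555512 = 4.1110


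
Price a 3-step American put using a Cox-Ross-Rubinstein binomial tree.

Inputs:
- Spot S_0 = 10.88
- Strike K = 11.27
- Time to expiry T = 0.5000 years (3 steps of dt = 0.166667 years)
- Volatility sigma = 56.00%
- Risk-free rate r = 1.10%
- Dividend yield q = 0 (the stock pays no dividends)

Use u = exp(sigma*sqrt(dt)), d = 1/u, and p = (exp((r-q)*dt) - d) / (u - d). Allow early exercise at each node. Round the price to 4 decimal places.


Answer: Price = V(0,0) = 2.0455

Derivation:
dt = T/N = 0.166667
u = exp(sigma*sqrt(dt)) = 1.256863; d = 1/u = 0.795632
p = (exp((r-q)*dt) - d) / (u - d) = 0.447071
Discount per step: exp(-r*dt) = 0.998168
Stock lattice S(k, i) with i counting down-moves:
  k=0: S(0,0) = 10.8800
  k=1: S(1,0) = 13.6747; S(1,1) = 8.6565
  k=2: S(2,0) = 17.1872; S(2,1) = 10.8800; S(2,2) = 6.8874
  k=3: S(3,0) = 21.6019; S(3,1) = 13.6747; S(3,2) = 8.6565; S(3,3) = 5.4798
Terminal payoffs V(N, i) = max(K - S_T, 0):
  V(3,0) = 0.000000; V(3,1) = 0.000000; V(3,2) = 2.613528; V(3,3) = 5.790197
Backward induction: V(k, i) = exp(-r*dt) * [p * V(k+1, i) + (1-p) * V(k+1, i+1)]; then take max(V_cont, immediate exercise) for American.
  V(2,0) = exp(-r*dt) * [p*0.000000 + (1-p)*0.000000] = 0.000000; exercise = 0.000000; V(2,0) = max -> 0.000000
  V(2,1) = exp(-r*dt) * [p*0.000000 + (1-p)*2.613528] = 1.442448; exercise = 0.390000; V(2,1) = max -> 1.442448
  V(2,2) = exp(-r*dt) * [p*2.613528 + (1-p)*5.790197] = 4.361995; exercise = 4.382638; V(2,2) = max -> 4.382638
  V(1,0) = exp(-r*dt) * [p*0.000000 + (1-p)*1.442448] = 0.796110; exercise = 0.000000; V(1,0) = max -> 0.796110
  V(1,1) = exp(-r*dt) * [p*1.442448 + (1-p)*4.382638] = 3.062543; exercise = 2.613528; V(1,1) = max -> 3.062543
  V(0,0) = exp(-r*dt) * [p*0.796110 + (1-p)*3.062543] = 2.045532; exercise = 0.390000; V(0,0) = max -> 2.045532


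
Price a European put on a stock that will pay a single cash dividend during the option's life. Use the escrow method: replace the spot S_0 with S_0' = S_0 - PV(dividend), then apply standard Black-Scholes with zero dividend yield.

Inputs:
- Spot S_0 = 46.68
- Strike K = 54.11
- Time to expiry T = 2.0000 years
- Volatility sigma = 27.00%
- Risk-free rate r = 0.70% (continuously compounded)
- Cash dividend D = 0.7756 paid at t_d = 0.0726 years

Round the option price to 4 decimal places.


PV(D) = D * exp(-r * t_d) = 0.7756 * 0.99949193 = 0.77520594
S_0' = S_0 - PV(D) = 46.6800 - 0.77520594 = 45.90479406
d1 = (ln(S_0'/K) + (r + sigma^2/2)*T) / (sigma*sqrt(T)) = -0.20309535
d2 = d1 - sigma*sqrt(T) = -0.58493301
exp(-rT) = 0.98609754
N(-d1) = 0.58046975; N(-d2) = 0.72070362
P = K * exp(-rT) * N(-d2) - S_0' * N(-d1) = 54.1100 * 0.98609754 * 0.72070362 - 45.90479406 * 0.58046975 = 11.8088

Answer: Price = 11.8088


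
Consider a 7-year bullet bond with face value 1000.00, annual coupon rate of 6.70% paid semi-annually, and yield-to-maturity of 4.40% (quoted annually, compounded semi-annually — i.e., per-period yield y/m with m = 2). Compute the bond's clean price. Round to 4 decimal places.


Coupon per period c = face * coupon_rate / m = 33.500000
Periods per year m = 2; per-period yield y/m = 0.022000
Number of cashflows N = 14
Cashflows (t years, CF_t, discount factor 1/(1+y/m)^(m*t), PV):
  t = 0.5000: CF_t = 33.500000, DF = 0.978474, PV = 32.778865
  t = 1.0000: CF_t = 33.500000, DF = 0.957411, PV = 32.073253
  t = 1.5000: CF_t = 33.500000, DF = 0.936801, PV = 31.382831
  t = 2.0000: CF_t = 33.500000, DF = 0.916635, PV = 30.707271
  t = 2.5000: CF_t = 33.500000, DF = 0.896903, PV = 30.046254
  t = 3.0000: CF_t = 33.500000, DF = 0.877596, PV = 29.399465
  t = 3.5000: CF_t = 33.500000, DF = 0.858704, PV = 28.766600
  t = 4.0000: CF_t = 33.500000, DF = 0.840220, PV = 28.147358
  t = 4.5000: CF_t = 33.500000, DF = 0.822133, PV = 27.541446
  t = 5.0000: CF_t = 33.500000, DF = 0.804435, PV = 26.948578
  t = 5.5000: CF_t = 33.500000, DF = 0.787119, PV = 26.368471
  t = 6.0000: CF_t = 33.500000, DF = 0.770175, PV = 25.800853
  t = 6.5000: CF_t = 33.500000, DF = 0.753596, PV = 25.245453
  t = 7.0000: CF_t = 1033.500000, DF = 0.737373, PV = 762.075395
Price P = sum_t PV_t = 1137.282093

Answer: Price = 1137.2821


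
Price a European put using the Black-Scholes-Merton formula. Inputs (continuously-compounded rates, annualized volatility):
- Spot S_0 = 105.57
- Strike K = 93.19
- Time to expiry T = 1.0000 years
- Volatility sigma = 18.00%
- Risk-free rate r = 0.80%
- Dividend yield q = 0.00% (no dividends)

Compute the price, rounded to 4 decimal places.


d1 = (ln(S/K) + (r - q + 0.5*sigma^2) * T) / (sigma * sqrt(T)) = 0.82741011
d2 = d1 - sigma * sqrt(T) = 0.64741011
exp(-rT) = 0.99203191; exp(-qT) = 1.00000000
P = K * exp(-rT) * N(-d2) - S_0 * exp(-qT) * N(-d1)
N(-d1) = 0.20400233; N(-d2) = 0.25868328
P = 93.1900 * 0.99203191 * 0.25868328 - 105.5700 * 1.00000000 * 0.20400233 = 2.3781

Answer: Price = 2.3781
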